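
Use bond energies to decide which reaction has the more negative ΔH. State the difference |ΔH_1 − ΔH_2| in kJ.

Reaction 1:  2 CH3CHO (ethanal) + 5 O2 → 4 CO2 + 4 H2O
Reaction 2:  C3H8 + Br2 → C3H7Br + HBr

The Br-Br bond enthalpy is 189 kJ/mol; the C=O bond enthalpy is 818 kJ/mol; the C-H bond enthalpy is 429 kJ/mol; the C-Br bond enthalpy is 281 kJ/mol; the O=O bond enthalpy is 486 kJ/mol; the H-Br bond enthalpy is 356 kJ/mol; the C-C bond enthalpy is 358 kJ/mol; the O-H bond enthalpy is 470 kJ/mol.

Reaction 1, by 2071 kJ

Reaction 1:
  Bonds broken (reactants):
    C-C: 2 × 358 = 716
    C-H: 8 × 429 = 3432
    C=O: 2 × 818 = 1636
    O=O: 5 × 486 = 2430
    Σ(broken) = 8214 kJ
  Bonds formed (products):
    C=O: 8 × 818 = 6544
    O-H: 8 × 470 = 3760
    Σ(formed) = 10304 kJ
  ΔH_1 = 8214 − 10304 = −2090 kJ
Reaction 2:
  Bonds broken (reactants):
    Br-Br: 1 × 189 = 189
    C-C: 2 × 358 = 716
    C-H: 8 × 429 = 3432
    Σ(broken) = 4337 kJ
  Bonds formed (products):
    C-Br: 1 × 281 = 281
    C-C: 2 × 358 = 716
    C-H: 7 × 429 = 3003
    H-Br: 1 × 356 = 356
    Σ(formed) = 4356 kJ
  ΔH_2 = 4337 − 4356 = −19 kJ
ΔH_1 − ΔH_2 = −2071 kJ, so reaction 1 has the more negative ΔH; |ΔH_1 − ΔH_2| = 2071 kJ.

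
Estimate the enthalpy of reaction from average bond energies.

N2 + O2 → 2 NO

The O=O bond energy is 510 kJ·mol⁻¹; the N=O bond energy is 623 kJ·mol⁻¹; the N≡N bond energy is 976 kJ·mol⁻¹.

Bonds broken (reactants):
  N≡N: 1 × 976 = 976
  O=O: 1 × 510 = 510
  Σ(broken) = 1486 kJ
Bonds formed (products):
  N=O: 2 × 623 = 1246
  Σ(formed) = 1246 kJ
ΔH = Σ(broken) − Σ(formed) = 1486 − 1246 = +240 kJ

ΔH ≈ +240 kJ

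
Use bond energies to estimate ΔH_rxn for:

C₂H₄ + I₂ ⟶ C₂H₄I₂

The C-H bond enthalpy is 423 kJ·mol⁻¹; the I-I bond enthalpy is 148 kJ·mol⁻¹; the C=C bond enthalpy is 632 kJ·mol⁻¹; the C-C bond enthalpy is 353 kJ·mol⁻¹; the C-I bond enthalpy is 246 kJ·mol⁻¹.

ΔH ≈ −65 kJ

Bonds broken (reactants):
  C-H: 4 × 423 = 1692
  C=C: 1 × 632 = 632
  I-I: 1 × 148 = 148
  Σ(broken) = 2472 kJ
Bonds formed (products):
  C-C: 1 × 353 = 353
  C-H: 4 × 423 = 1692
  C-I: 2 × 246 = 492
  Σ(formed) = 2537 kJ
ΔH = Σ(broken) − Σ(formed) = 2472 − 2537 = −65 kJ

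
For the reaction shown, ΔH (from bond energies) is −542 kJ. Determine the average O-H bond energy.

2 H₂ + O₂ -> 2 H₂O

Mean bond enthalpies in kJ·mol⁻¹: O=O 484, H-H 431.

D(O-H) ≈ 472 kJ/mol

Let D be the O-H bond energy.
Σ(broken) = 2×431 + 1×484 = 1346
Σ(formed) = 4×D = 4D
ΔH = Σ(broken) − Σ(formed) = (1346) − (4D) = +1346 − 4D
Setting this equal to −542 kJ gives 4D = 1888, so D = 472 kJ/mol.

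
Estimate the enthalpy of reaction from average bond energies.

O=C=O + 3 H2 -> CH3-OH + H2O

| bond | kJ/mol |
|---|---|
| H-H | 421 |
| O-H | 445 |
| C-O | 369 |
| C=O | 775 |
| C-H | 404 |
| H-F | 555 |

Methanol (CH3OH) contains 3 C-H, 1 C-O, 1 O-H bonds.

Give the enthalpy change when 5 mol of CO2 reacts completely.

Bonds broken (reactants):
  C=O: 2 × 775 = 1550
  H-H: 3 × 421 = 1263
  Σ(broken) = 2813 kJ
Bonds formed (products):
  C-H: 3 × 404 = 1212
  C-O: 1 × 369 = 369
  O-H: 3 × 445 = 1335
  Σ(formed) = 2916 kJ
ΔH = Σ(broken) − Σ(formed) = 2813 − 2916 = −103 kJ
For 5× the reaction as written: 5 × (−103) = −515 kJ

ΔH = −515 kJ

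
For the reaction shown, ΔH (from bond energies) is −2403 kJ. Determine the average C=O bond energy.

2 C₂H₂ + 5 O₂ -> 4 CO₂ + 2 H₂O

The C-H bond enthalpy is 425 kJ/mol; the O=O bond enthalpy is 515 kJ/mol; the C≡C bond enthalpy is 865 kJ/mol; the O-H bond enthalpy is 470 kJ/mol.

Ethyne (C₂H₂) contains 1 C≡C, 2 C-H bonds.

Let D be the C=O bond energy.
Σ(broken) = 2×865 + 4×425 + 5×515 = 6005
Σ(formed) = 8×D + 4×470 = 1880 + 8D
ΔH = Σ(broken) − Σ(formed) = (6005) − (1880 + 8D) = +4125 − 8D
Setting this equal to −2403 kJ gives 8D = 6528, so D = 816 kJ/mol.

D(C=O) ≈ 816 kJ/mol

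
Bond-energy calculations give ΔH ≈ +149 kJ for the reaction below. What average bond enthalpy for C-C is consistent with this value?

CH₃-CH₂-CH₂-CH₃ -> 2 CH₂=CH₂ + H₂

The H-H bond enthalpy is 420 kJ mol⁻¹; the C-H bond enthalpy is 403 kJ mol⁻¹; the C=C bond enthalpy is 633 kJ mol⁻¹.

Let D be the C-C bond energy.
Σ(broken) = 3×D + 10×403 = 4030 + 3D
Σ(formed) = 8×403 + 2×633 + 1×420 = 4910
ΔH = Σ(broken) − Σ(formed) = (4030 + 3D) − (4910) = −880 + 3D
Setting this equal to +149 kJ gives 3D = 1029, so D = 343 kJ/mol.

D(C-C) ≈ 343 kJ/mol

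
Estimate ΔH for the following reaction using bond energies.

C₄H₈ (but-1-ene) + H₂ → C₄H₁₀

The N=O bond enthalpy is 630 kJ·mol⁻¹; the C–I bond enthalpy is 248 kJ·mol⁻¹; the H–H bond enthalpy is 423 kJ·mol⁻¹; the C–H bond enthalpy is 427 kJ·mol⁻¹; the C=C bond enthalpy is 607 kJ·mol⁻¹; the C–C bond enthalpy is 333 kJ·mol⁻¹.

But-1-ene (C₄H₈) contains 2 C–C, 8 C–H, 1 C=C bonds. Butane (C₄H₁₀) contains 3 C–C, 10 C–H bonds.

Bonds broken (reactants):
  C–C: 2 × 333 = 666
  C–H: 8 × 427 = 3416
  C=C: 1 × 607 = 607
  H–H: 1 × 423 = 423
  Σ(broken) = 5112 kJ
Bonds formed (products):
  C–C: 3 × 333 = 999
  C–H: 10 × 427 = 4270
  Σ(formed) = 5269 kJ
ΔH = Σ(broken) − Σ(formed) = 5112 − 5269 = −157 kJ

ΔH ≈ −157 kJ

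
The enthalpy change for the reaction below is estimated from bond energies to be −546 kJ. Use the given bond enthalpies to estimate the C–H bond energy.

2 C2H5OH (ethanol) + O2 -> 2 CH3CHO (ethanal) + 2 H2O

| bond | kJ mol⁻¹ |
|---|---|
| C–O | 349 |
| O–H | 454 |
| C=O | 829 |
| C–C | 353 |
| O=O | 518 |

Let D be the C–H bond energy.
Σ(broken) = 2×353 + 10×D + 2×349 + 2×454 + 1×518 = 2830 + 10D
Σ(formed) = 2×353 + 8×D + 2×829 + 4×454 = 4180 + 8D
ΔH = Σ(broken) − Σ(formed) = (2830 + 10D) − (4180 + 8D) = −1350 + 2D
Setting this equal to −546 kJ gives 2D = 804, so D = 402 kJ/mol.

D(C–H) ≈ 402 kJ/mol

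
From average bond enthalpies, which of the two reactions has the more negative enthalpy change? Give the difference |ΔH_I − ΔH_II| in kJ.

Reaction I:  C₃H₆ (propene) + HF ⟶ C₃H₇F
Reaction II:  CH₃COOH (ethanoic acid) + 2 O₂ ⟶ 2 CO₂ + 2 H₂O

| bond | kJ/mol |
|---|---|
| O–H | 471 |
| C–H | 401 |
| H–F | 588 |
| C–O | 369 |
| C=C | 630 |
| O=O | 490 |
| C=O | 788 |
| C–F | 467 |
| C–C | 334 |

Reaction II, by 907 kJ

Reaction I:
  Bonds broken (reactants):
    C–C: 1 × 334 = 334
    C–H: 6 × 401 = 2406
    C=C: 1 × 630 = 630
    H–F: 1 × 588 = 588
    Σ(broken) = 3958 kJ
  Bonds formed (products):
    C–C: 2 × 334 = 668
    C–F: 1 × 467 = 467
    C–H: 7 × 401 = 2807
    Σ(formed) = 3942 kJ
  ΔH_I = 3958 − 3942 = +16 kJ
Reaction II:
  Bonds broken (reactants):
    C–C: 1 × 334 = 334
    C–H: 3 × 401 = 1203
    C–O: 1 × 369 = 369
    C=O: 1 × 788 = 788
    O–H: 1 × 471 = 471
    O=O: 2 × 490 = 980
    Σ(broken) = 4145 kJ
  Bonds formed (products):
    C=O: 4 × 788 = 3152
    O–H: 4 × 471 = 1884
    Σ(formed) = 5036 kJ
  ΔH_II = 4145 − 5036 = −891 kJ
ΔH_I − ΔH_II = +907 kJ, so reaction II has the more negative ΔH; |ΔH_I − ΔH_II| = 907 kJ.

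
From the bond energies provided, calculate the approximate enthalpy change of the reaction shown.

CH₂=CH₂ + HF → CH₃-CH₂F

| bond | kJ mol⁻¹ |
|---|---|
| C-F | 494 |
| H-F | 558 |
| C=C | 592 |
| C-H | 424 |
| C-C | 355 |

Bonds broken (reactants):
  C-H: 4 × 424 = 1696
  C=C: 1 × 592 = 592
  H-F: 1 × 558 = 558
  Σ(broken) = 2846 kJ
Bonds formed (products):
  C-C: 1 × 355 = 355
  C-F: 1 × 494 = 494
  C-H: 5 × 424 = 2120
  Σ(formed) = 2969 kJ
ΔH = Σ(broken) − Σ(formed) = 2846 − 2969 = −123 kJ

ΔH ≈ −123 kJ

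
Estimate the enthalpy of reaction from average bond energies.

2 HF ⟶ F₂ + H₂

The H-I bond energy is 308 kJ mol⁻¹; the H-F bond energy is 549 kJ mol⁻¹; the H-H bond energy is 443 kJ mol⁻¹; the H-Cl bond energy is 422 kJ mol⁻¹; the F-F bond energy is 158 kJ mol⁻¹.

ΔH ≈ +497 kJ

Bonds broken (reactants):
  H-F: 2 × 549 = 1098
  Σ(broken) = 1098 kJ
Bonds formed (products):
  F-F: 1 × 158 = 158
  H-H: 1 × 443 = 443
  Σ(formed) = 601 kJ
ΔH = Σ(broken) − Σ(formed) = 1098 − 601 = +497 kJ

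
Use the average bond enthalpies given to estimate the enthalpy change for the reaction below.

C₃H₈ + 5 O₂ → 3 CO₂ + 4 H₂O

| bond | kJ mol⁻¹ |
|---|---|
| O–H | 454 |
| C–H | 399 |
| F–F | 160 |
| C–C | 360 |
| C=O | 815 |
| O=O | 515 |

ΔH ≈ −2035 kJ

Bonds broken (reactants):
  C–C: 2 × 360 = 720
  C–H: 8 × 399 = 3192
  O=O: 5 × 515 = 2575
  Σ(broken) = 6487 kJ
Bonds formed (products):
  C=O: 6 × 815 = 4890
  O–H: 8 × 454 = 3632
  Σ(formed) = 8522 kJ
ΔH = Σ(broken) − Σ(formed) = 6487 − 8522 = −2035 kJ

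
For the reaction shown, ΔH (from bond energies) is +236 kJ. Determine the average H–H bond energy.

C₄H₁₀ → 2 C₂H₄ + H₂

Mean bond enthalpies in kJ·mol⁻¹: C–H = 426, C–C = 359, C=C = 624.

D(H–H) ≈ 445 kJ/mol

Let D be the H–H bond energy.
Σ(broken) = 3×359 + 10×426 = 5337
Σ(formed) = 8×426 + 2×624 + 1×D = 4656 + D
ΔH = Σ(broken) − Σ(formed) = (5337) − (4656 + D) = +681 − D
Setting this equal to +236 kJ gives D = 445 kJ/mol.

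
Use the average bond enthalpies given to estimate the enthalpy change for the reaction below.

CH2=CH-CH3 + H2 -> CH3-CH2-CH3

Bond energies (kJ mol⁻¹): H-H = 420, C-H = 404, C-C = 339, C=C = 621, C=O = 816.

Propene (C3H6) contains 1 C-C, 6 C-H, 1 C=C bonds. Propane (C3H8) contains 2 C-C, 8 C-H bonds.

Bonds broken (reactants):
  C-C: 1 × 339 = 339
  C-H: 6 × 404 = 2424
  C=C: 1 × 621 = 621
  H-H: 1 × 420 = 420
  Σ(broken) = 3804 kJ
Bonds formed (products):
  C-C: 2 × 339 = 678
  C-H: 8 × 404 = 3232
  Σ(formed) = 3910 kJ
ΔH = Σ(broken) − Σ(formed) = 3804 − 3910 = −106 kJ

ΔH ≈ −106 kJ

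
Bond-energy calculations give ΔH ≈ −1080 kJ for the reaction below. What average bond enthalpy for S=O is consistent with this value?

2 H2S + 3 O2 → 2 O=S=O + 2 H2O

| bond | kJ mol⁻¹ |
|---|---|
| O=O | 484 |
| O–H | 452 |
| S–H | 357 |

Let D be the S=O bond energy.
Σ(broken) = 3×484 + 4×357 = 2880
Σ(formed) = 4×452 + 4×D = 1808 + 4D
ΔH = Σ(broken) − Σ(formed) = (2880) − (1808 + 4D) = +1072 − 4D
Setting this equal to −1080 kJ gives 4D = 2152, so D = 538 kJ/mol.

D(S=O) ≈ 538 kJ/mol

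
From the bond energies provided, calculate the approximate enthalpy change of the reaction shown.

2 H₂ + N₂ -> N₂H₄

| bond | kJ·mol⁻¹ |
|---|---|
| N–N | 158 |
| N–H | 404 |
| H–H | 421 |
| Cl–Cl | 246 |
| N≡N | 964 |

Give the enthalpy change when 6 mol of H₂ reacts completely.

ΔH = +96 kJ

Bonds broken (reactants):
  H–H: 2 × 421 = 842
  N≡N: 1 × 964 = 964
  Σ(broken) = 1806 kJ
Bonds formed (products):
  N–H: 4 × 404 = 1616
  N–N: 1 × 158 = 158
  Σ(formed) = 1774 kJ
ΔH = Σ(broken) − Σ(formed) = 1806 − 1774 = +32 kJ
For 3× the reaction as written: 3 × (+32) = +96 kJ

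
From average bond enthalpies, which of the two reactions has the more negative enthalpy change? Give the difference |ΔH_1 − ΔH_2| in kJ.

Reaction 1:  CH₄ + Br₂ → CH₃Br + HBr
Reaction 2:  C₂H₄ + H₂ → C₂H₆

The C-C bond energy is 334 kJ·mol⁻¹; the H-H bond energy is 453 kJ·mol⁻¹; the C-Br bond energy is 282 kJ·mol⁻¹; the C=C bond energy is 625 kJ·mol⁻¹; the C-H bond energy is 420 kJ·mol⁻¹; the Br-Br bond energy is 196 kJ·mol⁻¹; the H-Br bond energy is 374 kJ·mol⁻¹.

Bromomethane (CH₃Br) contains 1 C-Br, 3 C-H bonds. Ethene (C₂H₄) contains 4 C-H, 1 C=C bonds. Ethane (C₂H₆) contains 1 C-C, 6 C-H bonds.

Reaction 1:
  Bonds broken (reactants):
    Br-Br: 1 × 196 = 196
    C-H: 4 × 420 = 1680
    Σ(broken) = 1876 kJ
  Bonds formed (products):
    C-Br: 1 × 282 = 282
    C-H: 3 × 420 = 1260
    H-Br: 1 × 374 = 374
    Σ(formed) = 1916 kJ
  ΔH_1 = 1876 − 1916 = −40 kJ
Reaction 2:
  Bonds broken (reactants):
    C-H: 4 × 420 = 1680
    C=C: 1 × 625 = 625
    H-H: 1 × 453 = 453
    Σ(broken) = 2758 kJ
  Bonds formed (products):
    C-C: 1 × 334 = 334
    C-H: 6 × 420 = 2520
    Σ(formed) = 2854 kJ
  ΔH_2 = 2758 − 2854 = −96 kJ
ΔH_1 − ΔH_2 = +56 kJ, so reaction 2 has the more negative ΔH; |ΔH_1 − ΔH_2| = 56 kJ.

Reaction 2, by 56 kJ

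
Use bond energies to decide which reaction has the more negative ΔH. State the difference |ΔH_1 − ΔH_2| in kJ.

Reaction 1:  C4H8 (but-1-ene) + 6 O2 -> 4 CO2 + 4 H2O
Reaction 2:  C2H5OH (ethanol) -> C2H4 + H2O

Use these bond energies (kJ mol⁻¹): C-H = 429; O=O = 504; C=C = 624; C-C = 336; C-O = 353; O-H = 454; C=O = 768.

Reaction 1:
  Bonds broken (reactants):
    C-C: 2 × 336 = 672
    C-H: 8 × 429 = 3432
    C=C: 1 × 624 = 624
    O=O: 6 × 504 = 3024
    Σ(broken) = 7752 kJ
  Bonds formed (products):
    C=O: 8 × 768 = 6144
    O-H: 8 × 454 = 3632
    Σ(formed) = 9776 kJ
  ΔH_1 = 7752 − 9776 = −2024 kJ
Reaction 2:
  Bonds broken (reactants):
    C-C: 1 × 336 = 336
    C-H: 5 × 429 = 2145
    C-O: 1 × 353 = 353
    O-H: 1 × 454 = 454
    Σ(broken) = 3288 kJ
  Bonds formed (products):
    C-H: 4 × 429 = 1716
    C=C: 1 × 624 = 624
    O-H: 2 × 454 = 908
    Σ(formed) = 3248 kJ
  ΔH_2 = 3288 − 3248 = +40 kJ
ΔH_1 − ΔH_2 = −2064 kJ, so reaction 1 has the more negative ΔH; |ΔH_1 − ΔH_2| = 2064 kJ.

Reaction 1, by 2064 kJ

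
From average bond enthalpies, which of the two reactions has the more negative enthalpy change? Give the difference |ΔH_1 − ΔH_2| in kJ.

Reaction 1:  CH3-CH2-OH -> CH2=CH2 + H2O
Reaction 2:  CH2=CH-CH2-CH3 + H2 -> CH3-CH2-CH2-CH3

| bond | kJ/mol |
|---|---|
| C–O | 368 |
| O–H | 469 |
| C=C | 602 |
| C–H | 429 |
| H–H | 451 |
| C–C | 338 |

Reaction 1:
  Bonds broken (reactants):
    C–C: 1 × 338 = 338
    C–H: 5 × 429 = 2145
    C–O: 1 × 368 = 368
    O–H: 1 × 469 = 469
    Σ(broken) = 3320 kJ
  Bonds formed (products):
    C–H: 4 × 429 = 1716
    C=C: 1 × 602 = 602
    O–H: 2 × 469 = 938
    Σ(formed) = 3256 kJ
  ΔH_1 = 3320 − 3256 = +64 kJ
Reaction 2:
  Bonds broken (reactants):
    C–C: 2 × 338 = 676
    C–H: 8 × 429 = 3432
    C=C: 1 × 602 = 602
    H–H: 1 × 451 = 451
    Σ(broken) = 5161 kJ
  Bonds formed (products):
    C–C: 3 × 338 = 1014
    C–H: 10 × 429 = 4290
    Σ(formed) = 5304 kJ
  ΔH_2 = 5161 − 5304 = −143 kJ
ΔH_1 − ΔH_2 = +207 kJ, so reaction 2 has the more negative ΔH; |ΔH_1 − ΔH_2| = 207 kJ.

Reaction 2, by 207 kJ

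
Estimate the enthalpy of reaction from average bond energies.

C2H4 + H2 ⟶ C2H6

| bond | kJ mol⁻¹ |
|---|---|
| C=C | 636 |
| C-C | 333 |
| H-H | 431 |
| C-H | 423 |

Bonds broken (reactants):
  C-H: 4 × 423 = 1692
  C=C: 1 × 636 = 636
  H-H: 1 × 431 = 431
  Σ(broken) = 2759 kJ
Bonds formed (products):
  C-C: 1 × 333 = 333
  C-H: 6 × 423 = 2538
  Σ(formed) = 2871 kJ
ΔH = Σ(broken) − Σ(formed) = 2759 − 2871 = −112 kJ

ΔH ≈ −112 kJ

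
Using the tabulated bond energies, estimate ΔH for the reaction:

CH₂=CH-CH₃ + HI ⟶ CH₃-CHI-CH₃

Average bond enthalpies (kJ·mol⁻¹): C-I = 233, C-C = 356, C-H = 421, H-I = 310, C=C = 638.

ΔH ≈ −62 kJ

Bonds broken (reactants):
  C-C: 1 × 356 = 356
  C-H: 6 × 421 = 2526
  C=C: 1 × 638 = 638
  H-I: 1 × 310 = 310
  Σ(broken) = 3830 kJ
Bonds formed (products):
  C-C: 2 × 356 = 712
  C-H: 7 × 421 = 2947
  C-I: 1 × 233 = 233
  Σ(formed) = 3892 kJ
ΔH = Σ(broken) − Σ(formed) = 3830 − 3892 = −62 kJ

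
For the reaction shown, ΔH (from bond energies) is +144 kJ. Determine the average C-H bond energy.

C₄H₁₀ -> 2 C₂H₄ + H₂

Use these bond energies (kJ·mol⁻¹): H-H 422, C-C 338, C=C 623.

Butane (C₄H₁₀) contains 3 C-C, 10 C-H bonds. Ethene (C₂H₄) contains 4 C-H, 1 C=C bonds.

D(C-H) ≈ 399 kJ/mol

Let D be the C-H bond energy.
Σ(broken) = 3×338 + 10×D = 1014 + 10D
Σ(formed) = 8×D + 2×623 + 1×422 = 1668 + 8D
ΔH = Σ(broken) − Σ(formed) = (1014 + 10D) − (1668 + 8D) = −654 + 2D
Setting this equal to +144 kJ gives 2D = 798, so D = 399 kJ/mol.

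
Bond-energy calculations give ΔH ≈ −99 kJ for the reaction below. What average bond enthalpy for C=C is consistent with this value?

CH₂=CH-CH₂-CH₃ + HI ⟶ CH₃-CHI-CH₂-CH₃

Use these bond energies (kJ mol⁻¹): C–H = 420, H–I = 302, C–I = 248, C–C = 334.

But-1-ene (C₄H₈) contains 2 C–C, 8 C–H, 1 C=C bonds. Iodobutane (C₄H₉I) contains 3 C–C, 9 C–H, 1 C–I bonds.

Let D be the C=C bond energy.
Σ(broken) = 2×334 + 8×420 + 1×D + 1×302 = 4330 + D
Σ(formed) = 3×334 + 9×420 + 1×248 = 5030
ΔH = Σ(broken) − Σ(formed) = (4330 + D) − (5030) = −700 + D
Setting this equal to −99 kJ gives D = 601 kJ/mol.

D(C=C) ≈ 601 kJ/mol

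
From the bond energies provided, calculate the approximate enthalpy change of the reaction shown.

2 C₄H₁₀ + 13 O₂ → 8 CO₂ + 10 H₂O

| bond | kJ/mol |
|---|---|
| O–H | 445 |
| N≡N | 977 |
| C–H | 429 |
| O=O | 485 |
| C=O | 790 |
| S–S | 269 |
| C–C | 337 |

ΔH ≈ −4633 kJ

Bonds broken (reactants):
  C–C: 6 × 337 = 2022
  C–H: 20 × 429 = 8580
  O=O: 13 × 485 = 6305
  Σ(broken) = 16907 kJ
Bonds formed (products):
  C=O: 16 × 790 = 12640
  O–H: 20 × 445 = 8900
  Σ(formed) = 21540 kJ
ΔH = Σ(broken) − Σ(formed) = 16907 − 21540 = −4633 kJ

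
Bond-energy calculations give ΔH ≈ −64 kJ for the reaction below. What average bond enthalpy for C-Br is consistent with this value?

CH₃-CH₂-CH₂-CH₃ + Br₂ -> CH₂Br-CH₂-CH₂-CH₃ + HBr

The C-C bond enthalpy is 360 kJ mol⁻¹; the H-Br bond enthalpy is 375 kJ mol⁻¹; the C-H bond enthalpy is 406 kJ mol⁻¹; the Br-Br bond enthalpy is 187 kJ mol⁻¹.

D(C-Br) ≈ 282 kJ/mol

Let D be the C-Br bond energy.
Σ(broken) = 1×187 + 3×360 + 10×406 = 5327
Σ(formed) = 1×D + 3×360 + 9×406 + 1×375 = 5109 + D
ΔH = Σ(broken) − Σ(formed) = (5327) − (5109 + D) = +218 − D
Setting this equal to −64 kJ gives D = 282 kJ/mol.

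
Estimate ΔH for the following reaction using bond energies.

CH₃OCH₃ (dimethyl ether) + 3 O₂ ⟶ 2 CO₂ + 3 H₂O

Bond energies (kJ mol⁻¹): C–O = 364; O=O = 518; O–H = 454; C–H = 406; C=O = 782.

Bonds broken (reactants):
  C–H: 6 × 406 = 2436
  C–O: 2 × 364 = 728
  O=O: 3 × 518 = 1554
  Σ(broken) = 4718 kJ
Bonds formed (products):
  C=O: 4 × 782 = 3128
  O–H: 6 × 454 = 2724
  Σ(formed) = 5852 kJ
ΔH = Σ(broken) − Σ(formed) = 4718 − 5852 = −1134 kJ

ΔH ≈ −1134 kJ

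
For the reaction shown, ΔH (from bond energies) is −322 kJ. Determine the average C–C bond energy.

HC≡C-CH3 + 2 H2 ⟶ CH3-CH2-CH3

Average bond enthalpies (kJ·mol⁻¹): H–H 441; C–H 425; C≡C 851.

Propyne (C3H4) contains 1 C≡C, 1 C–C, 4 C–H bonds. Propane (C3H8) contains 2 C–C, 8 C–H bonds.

D(C–C) ≈ 355 kJ/mol

Let D be the C–C bond energy.
Σ(broken) = 1×851 + 1×D + 4×425 + 2×441 = 3433 + D
Σ(formed) = 2×D + 8×425 = 3400 + 2D
ΔH = Σ(broken) − Σ(formed) = (3433 + D) − (3400 + 2D) = +33 − D
Setting this equal to −322 kJ gives D = 355 kJ/mol.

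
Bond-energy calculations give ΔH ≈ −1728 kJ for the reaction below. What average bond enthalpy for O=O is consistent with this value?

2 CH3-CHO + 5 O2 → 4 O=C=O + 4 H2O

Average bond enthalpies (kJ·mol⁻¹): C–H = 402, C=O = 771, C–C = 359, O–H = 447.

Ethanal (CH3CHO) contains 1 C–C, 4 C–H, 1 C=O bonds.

Let D be the O=O bond energy.
Σ(broken) = 2×359 + 8×402 + 2×771 + 5×D = 5476 + 5D
Σ(formed) = 8×771 + 8×447 = 9744
ΔH = Σ(broken) − Σ(formed) = (5476 + 5D) − (9744) = −4268 + 5D
Setting this equal to −1728 kJ gives 5D = 2540, so D = 508 kJ/mol.

D(O=O) ≈ 508 kJ/mol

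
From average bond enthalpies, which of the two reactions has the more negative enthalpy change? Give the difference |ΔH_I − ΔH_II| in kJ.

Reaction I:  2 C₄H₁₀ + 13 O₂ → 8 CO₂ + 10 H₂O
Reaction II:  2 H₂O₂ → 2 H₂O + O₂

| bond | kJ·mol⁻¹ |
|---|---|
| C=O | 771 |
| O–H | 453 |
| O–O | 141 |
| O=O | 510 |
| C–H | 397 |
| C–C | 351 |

Reaction I:
  Bonds broken (reactants):
    C–C: 6 × 351 = 2106
    C–H: 20 × 397 = 7940
    O=O: 13 × 510 = 6630
    Σ(broken) = 16676 kJ
  Bonds formed (products):
    C=O: 16 × 771 = 12336
    O–H: 20 × 453 = 9060
    Σ(formed) = 21396 kJ
  ΔH_I = 16676 − 21396 = −4720 kJ
Reaction II:
  Bonds broken (reactants):
    O–H: 4 × 453 = 1812
    O–O: 2 × 141 = 282
    Σ(broken) = 2094 kJ
  Bonds formed (products):
    O–H: 4 × 453 = 1812
    O=O: 1 × 510 = 510
    Σ(formed) = 2322 kJ
  ΔH_II = 2094 − 2322 = −228 kJ
ΔH_I − ΔH_II = −4492 kJ, so reaction I has the more negative ΔH; |ΔH_I − ΔH_II| = 4492 kJ.

Reaction I, by 4492 kJ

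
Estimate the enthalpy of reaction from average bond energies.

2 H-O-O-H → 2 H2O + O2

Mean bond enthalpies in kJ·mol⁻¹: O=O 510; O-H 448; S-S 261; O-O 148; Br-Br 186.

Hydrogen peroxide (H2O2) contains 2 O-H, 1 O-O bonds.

Bonds broken (reactants):
  O-H: 4 × 448 = 1792
  O-O: 2 × 148 = 296
  Σ(broken) = 2088 kJ
Bonds formed (products):
  O-H: 4 × 448 = 1792
  O=O: 1 × 510 = 510
  Σ(formed) = 2302 kJ
ΔH = Σ(broken) − Σ(formed) = 2088 − 2302 = −214 kJ

ΔH ≈ −214 kJ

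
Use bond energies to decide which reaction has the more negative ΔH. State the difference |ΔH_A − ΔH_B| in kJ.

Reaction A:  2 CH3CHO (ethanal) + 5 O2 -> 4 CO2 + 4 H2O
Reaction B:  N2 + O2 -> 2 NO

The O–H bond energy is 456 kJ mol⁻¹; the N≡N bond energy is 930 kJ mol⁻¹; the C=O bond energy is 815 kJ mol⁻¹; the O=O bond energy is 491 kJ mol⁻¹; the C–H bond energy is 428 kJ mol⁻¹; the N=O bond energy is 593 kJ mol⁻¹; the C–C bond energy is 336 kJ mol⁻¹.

Reaction A:
  Bonds broken (reactants):
    C–C: 2 × 336 = 672
    C–H: 8 × 428 = 3424
    C=O: 2 × 815 = 1630
    O=O: 5 × 491 = 2455
    Σ(broken) = 8181 kJ
  Bonds formed (products):
    C=O: 8 × 815 = 6520
    O–H: 8 × 456 = 3648
    Σ(formed) = 10168 kJ
  ΔH_A = 8181 − 10168 = −1987 kJ
Reaction B:
  Bonds broken (reactants):
    N≡N: 1 × 930 = 930
    O=O: 1 × 491 = 491
    Σ(broken) = 1421 kJ
  Bonds formed (products):
    N=O: 2 × 593 = 1186
    Σ(formed) = 1186 kJ
  ΔH_B = 1421 − 1186 = +235 kJ
ΔH_A − ΔH_B = −2222 kJ, so reaction A has the more negative ΔH; |ΔH_A − ΔH_B| = 2222 kJ.

Reaction A, by 2222 kJ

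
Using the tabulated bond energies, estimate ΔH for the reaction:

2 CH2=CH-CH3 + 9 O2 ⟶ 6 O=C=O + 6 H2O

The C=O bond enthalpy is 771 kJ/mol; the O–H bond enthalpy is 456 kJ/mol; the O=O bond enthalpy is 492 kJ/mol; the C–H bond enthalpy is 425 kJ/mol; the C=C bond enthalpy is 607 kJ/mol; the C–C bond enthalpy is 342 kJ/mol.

ΔH ≈ −3298 kJ

Bonds broken (reactants):
  C–C: 2 × 342 = 684
  C–H: 12 × 425 = 5100
  C=C: 2 × 607 = 1214
  O=O: 9 × 492 = 4428
  Σ(broken) = 11426 kJ
Bonds formed (products):
  C=O: 12 × 771 = 9252
  O–H: 12 × 456 = 5472
  Σ(formed) = 14724 kJ
ΔH = Σ(broken) − Σ(formed) = 11426 − 14724 = −3298 kJ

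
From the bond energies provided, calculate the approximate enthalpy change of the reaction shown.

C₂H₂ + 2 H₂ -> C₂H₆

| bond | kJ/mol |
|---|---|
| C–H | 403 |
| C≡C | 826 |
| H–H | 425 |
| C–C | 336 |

ΔH ≈ −272 kJ

Bonds broken (reactants):
  C≡C: 1 × 826 = 826
  C–H: 2 × 403 = 806
  H–H: 2 × 425 = 850
  Σ(broken) = 2482 kJ
Bonds formed (products):
  C–C: 1 × 336 = 336
  C–H: 6 × 403 = 2418
  Σ(formed) = 2754 kJ
ΔH = Σ(broken) − Σ(formed) = 2482 − 2754 = −272 kJ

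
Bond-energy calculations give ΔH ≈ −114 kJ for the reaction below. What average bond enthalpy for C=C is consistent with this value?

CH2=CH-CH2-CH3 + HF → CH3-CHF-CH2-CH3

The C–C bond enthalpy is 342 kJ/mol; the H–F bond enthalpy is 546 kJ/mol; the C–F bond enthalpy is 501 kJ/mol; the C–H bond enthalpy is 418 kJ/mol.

D(C=C) ≈ 601 kJ/mol

Let D be the C=C bond energy.
Σ(broken) = 2×342 + 8×418 + 1×D + 1×546 = 4574 + D
Σ(formed) = 3×342 + 1×501 + 9×418 = 5289
ΔH = Σ(broken) − Σ(formed) = (4574 + D) − (5289) = −715 + D
Setting this equal to −114 kJ gives D = 601 kJ/mol.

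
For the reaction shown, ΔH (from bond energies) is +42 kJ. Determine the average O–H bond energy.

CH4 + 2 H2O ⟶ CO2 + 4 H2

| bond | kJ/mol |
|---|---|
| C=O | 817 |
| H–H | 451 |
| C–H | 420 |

D(O–H) ≈ 450 kJ/mol

Let D be the O–H bond energy.
Σ(broken) = 4×420 + 4×D = 1680 + 4D
Σ(formed) = 2×817 + 4×451 = 3438
ΔH = Σ(broken) − Σ(formed) = (1680 + 4D) − (3438) = −1758 + 4D
Setting this equal to +42 kJ gives 4D = 1800, so D = 450 kJ/mol.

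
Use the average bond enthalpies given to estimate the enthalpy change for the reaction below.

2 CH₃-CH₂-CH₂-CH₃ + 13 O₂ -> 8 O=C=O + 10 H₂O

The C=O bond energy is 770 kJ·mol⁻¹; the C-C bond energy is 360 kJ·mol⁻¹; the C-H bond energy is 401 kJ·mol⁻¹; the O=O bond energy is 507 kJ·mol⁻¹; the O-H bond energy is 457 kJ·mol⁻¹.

Bonds broken (reactants):
  C-C: 6 × 360 = 2160
  C-H: 20 × 401 = 8020
  O=O: 13 × 507 = 6591
  Σ(broken) = 16771 kJ
Bonds formed (products):
  C=O: 16 × 770 = 12320
  O-H: 20 × 457 = 9140
  Σ(formed) = 21460 kJ
ΔH = Σ(broken) − Σ(formed) = 16771 − 21460 = −4689 kJ

ΔH ≈ −4689 kJ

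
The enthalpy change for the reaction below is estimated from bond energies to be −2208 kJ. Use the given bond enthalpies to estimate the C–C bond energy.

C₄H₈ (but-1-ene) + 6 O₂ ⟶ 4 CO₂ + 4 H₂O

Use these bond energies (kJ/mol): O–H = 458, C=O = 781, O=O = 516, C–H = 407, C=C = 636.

Let D be the C–C bond energy.
Σ(broken) = 2×D + 8×407 + 1×636 + 6×516 = 6988 + 2D
Σ(formed) = 8×781 + 8×458 = 9912
ΔH = Σ(broken) − Σ(formed) = (6988 + 2D) − (9912) = −2924 + 2D
Setting this equal to −2208 kJ gives 2D = 716, so D = 358 kJ/mol.

D(C–C) ≈ 358 kJ/mol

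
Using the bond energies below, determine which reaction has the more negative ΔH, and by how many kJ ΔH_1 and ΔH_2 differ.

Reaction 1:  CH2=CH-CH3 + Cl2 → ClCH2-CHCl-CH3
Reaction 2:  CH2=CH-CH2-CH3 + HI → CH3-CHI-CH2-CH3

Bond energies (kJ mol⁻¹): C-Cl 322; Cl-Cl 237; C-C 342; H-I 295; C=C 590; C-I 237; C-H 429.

Reaction 1, by 36 kJ

Reaction 1:
  Bonds broken (reactants):
    C-C: 1 × 342 = 342
    C-H: 6 × 429 = 2574
    C=C: 1 × 590 = 590
    Cl-Cl: 1 × 237 = 237
    Σ(broken) = 3743 kJ
  Bonds formed (products):
    C-C: 2 × 342 = 684
    C-Cl: 2 × 322 = 644
    C-H: 6 × 429 = 2574
    Σ(formed) = 3902 kJ
  ΔH_1 = 3743 − 3902 = −159 kJ
Reaction 2:
  Bonds broken (reactants):
    C-C: 2 × 342 = 684
    C-H: 8 × 429 = 3432
    C=C: 1 × 590 = 590
    H-I: 1 × 295 = 295
    Σ(broken) = 5001 kJ
  Bonds formed (products):
    C-C: 3 × 342 = 1026
    C-H: 9 × 429 = 3861
    C-I: 1 × 237 = 237
    Σ(formed) = 5124 kJ
  ΔH_2 = 5001 − 5124 = −123 kJ
ΔH_1 − ΔH_2 = −36 kJ, so reaction 1 has the more negative ΔH; |ΔH_1 − ΔH_2| = 36 kJ.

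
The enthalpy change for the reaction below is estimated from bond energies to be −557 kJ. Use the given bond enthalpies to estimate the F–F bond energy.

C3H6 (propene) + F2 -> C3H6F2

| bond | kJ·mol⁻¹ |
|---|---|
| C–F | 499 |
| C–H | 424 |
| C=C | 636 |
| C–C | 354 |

Let D be the F–F bond energy.
Σ(broken) = 1×354 + 6×424 + 1×636 + 1×D = 3534 + D
Σ(formed) = 2×354 + 2×499 + 6×424 = 4250
ΔH = Σ(broken) − Σ(formed) = (3534 + D) − (4250) = −716 + D
Setting this equal to −557 kJ gives D = 159 kJ/mol.

D(F–F) ≈ 159 kJ/mol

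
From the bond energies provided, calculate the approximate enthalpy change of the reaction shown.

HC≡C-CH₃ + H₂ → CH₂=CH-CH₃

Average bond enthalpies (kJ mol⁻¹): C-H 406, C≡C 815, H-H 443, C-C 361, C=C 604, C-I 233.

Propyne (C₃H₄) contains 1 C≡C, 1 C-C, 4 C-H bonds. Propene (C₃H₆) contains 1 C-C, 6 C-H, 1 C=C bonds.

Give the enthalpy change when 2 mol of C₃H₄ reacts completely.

ΔH = −316 kJ

Bonds broken (reactants):
  C≡C: 1 × 815 = 815
  C-C: 1 × 361 = 361
  C-H: 4 × 406 = 1624
  H-H: 1 × 443 = 443
  Σ(broken) = 3243 kJ
Bonds formed (products):
  C-C: 1 × 361 = 361
  C-H: 6 × 406 = 2436
  C=C: 1 × 604 = 604
  Σ(formed) = 3401 kJ
ΔH = Σ(broken) − Σ(formed) = 3243 − 3401 = −158 kJ
For 2× the reaction as written: 2 × (−158) = −316 kJ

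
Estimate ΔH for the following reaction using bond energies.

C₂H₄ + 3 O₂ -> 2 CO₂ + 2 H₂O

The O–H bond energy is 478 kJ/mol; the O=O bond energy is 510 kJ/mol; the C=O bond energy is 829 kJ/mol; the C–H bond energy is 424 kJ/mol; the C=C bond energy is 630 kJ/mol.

ΔH ≈ −1372 kJ

Bonds broken (reactants):
  C–H: 4 × 424 = 1696
  C=C: 1 × 630 = 630
  O=O: 3 × 510 = 1530
  Σ(broken) = 3856 kJ
Bonds formed (products):
  C=O: 4 × 829 = 3316
  O–H: 4 × 478 = 1912
  Σ(formed) = 5228 kJ
ΔH = Σ(broken) − Σ(formed) = 3856 − 5228 = −1372 kJ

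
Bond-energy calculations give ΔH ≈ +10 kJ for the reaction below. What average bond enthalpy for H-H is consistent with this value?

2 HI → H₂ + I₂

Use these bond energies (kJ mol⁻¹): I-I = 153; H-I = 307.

Let D be the H-H bond energy.
Σ(broken) = 2×307 = 614
Σ(formed) = 1×D + 1×153 = 153 + D
ΔH = Σ(broken) − Σ(formed) = (614) − (153 + D) = +461 − D
Setting this equal to +10 kJ gives D = 451 kJ/mol.

D(H-H) ≈ 451 kJ/mol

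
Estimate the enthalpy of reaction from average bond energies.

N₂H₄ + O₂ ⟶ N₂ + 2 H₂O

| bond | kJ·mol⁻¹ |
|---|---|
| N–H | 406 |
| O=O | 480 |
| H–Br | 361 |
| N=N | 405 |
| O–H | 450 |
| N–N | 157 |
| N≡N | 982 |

ΔH ≈ −521 kJ

Bonds broken (reactants):
  N–H: 4 × 406 = 1624
  N–N: 1 × 157 = 157
  O=O: 1 × 480 = 480
  Σ(broken) = 2261 kJ
Bonds formed (products):
  N≡N: 1 × 982 = 982
  O–H: 4 × 450 = 1800
  Σ(formed) = 2782 kJ
ΔH = Σ(broken) − Σ(formed) = 2261 − 2782 = −521 kJ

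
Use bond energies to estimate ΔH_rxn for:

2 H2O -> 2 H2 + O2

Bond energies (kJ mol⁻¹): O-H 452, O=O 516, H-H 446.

ΔH ≈ +400 kJ

Bonds broken (reactants):
  O-H: 4 × 452 = 1808
  Σ(broken) = 1808 kJ
Bonds formed (products):
  H-H: 2 × 446 = 892
  O=O: 1 × 516 = 516
  Σ(formed) = 1408 kJ
ΔH = Σ(broken) − Σ(formed) = 1808 − 1408 = +400 kJ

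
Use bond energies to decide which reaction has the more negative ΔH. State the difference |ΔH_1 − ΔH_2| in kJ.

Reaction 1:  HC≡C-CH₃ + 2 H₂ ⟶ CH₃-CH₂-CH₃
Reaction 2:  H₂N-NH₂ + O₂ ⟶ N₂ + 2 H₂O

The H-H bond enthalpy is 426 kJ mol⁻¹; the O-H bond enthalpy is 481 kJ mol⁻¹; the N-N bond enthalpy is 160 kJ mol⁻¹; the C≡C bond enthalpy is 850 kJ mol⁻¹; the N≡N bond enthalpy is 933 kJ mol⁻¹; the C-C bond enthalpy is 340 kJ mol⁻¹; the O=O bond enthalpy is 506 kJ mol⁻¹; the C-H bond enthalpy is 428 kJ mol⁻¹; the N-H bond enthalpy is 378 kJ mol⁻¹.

Reaction 2, by 329 kJ

Reaction 1:
  Bonds broken (reactants):
    C≡C: 1 × 850 = 850
    C-C: 1 × 340 = 340
    C-H: 4 × 428 = 1712
    H-H: 2 × 426 = 852
    Σ(broken) = 3754 kJ
  Bonds formed (products):
    C-C: 2 × 340 = 680
    C-H: 8 × 428 = 3424
    Σ(formed) = 4104 kJ
  ΔH_1 = 3754 − 4104 = −350 kJ
Reaction 2:
  Bonds broken (reactants):
    N-H: 4 × 378 = 1512
    N-N: 1 × 160 = 160
    O=O: 1 × 506 = 506
    Σ(broken) = 2178 kJ
  Bonds formed (products):
    N≡N: 1 × 933 = 933
    O-H: 4 × 481 = 1924
    Σ(formed) = 2857 kJ
  ΔH_2 = 2178 − 2857 = −679 kJ
ΔH_1 − ΔH_2 = +329 kJ, so reaction 2 has the more negative ΔH; |ΔH_1 − ΔH_2| = 329 kJ.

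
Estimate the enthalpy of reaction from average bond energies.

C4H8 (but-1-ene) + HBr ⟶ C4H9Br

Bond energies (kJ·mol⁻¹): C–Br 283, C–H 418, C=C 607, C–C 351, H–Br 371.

Bonds broken (reactants):
  C–C: 2 × 351 = 702
  C–H: 8 × 418 = 3344
  C=C: 1 × 607 = 607
  H–Br: 1 × 371 = 371
  Σ(broken) = 5024 kJ
Bonds formed (products):
  C–Br: 1 × 283 = 283
  C–C: 3 × 351 = 1053
  C–H: 9 × 418 = 3762
  Σ(formed) = 5098 kJ
ΔH = Σ(broken) − Σ(formed) = 5024 − 5098 = −74 kJ

ΔH ≈ −74 kJ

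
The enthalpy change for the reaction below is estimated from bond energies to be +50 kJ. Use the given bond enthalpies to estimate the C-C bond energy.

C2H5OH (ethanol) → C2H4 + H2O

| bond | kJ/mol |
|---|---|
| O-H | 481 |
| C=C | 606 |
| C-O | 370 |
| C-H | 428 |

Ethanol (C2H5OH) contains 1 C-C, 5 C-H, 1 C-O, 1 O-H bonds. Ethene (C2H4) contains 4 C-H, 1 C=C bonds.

D(C-C) ≈ 339 kJ/mol

Let D be the C-C bond energy.
Σ(broken) = 1×D + 5×428 + 1×370 + 1×481 = 2991 + D
Σ(formed) = 4×428 + 1×606 + 2×481 = 3280
ΔH = Σ(broken) − Σ(formed) = (2991 + D) − (3280) = −289 + D
Setting this equal to +50 kJ gives D = 339 kJ/mol.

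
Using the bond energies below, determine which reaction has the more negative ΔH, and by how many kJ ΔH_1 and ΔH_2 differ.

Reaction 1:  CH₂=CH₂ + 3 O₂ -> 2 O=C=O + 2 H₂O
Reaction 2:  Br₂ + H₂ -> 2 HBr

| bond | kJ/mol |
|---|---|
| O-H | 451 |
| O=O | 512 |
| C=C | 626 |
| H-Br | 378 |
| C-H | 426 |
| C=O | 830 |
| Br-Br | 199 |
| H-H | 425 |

Reaction 1:
  Bonds broken (reactants):
    C-H: 4 × 426 = 1704
    C=C: 1 × 626 = 626
    O=O: 3 × 512 = 1536
    Σ(broken) = 3866 kJ
  Bonds formed (products):
    C=O: 4 × 830 = 3320
    O-H: 4 × 451 = 1804
    Σ(formed) = 5124 kJ
  ΔH_1 = 3866 − 5124 = −1258 kJ
Reaction 2:
  Bonds broken (reactants):
    Br-Br: 1 × 199 = 199
    H-H: 1 × 425 = 425
    Σ(broken) = 624 kJ
  Bonds formed (products):
    H-Br: 2 × 378 = 756
    Σ(formed) = 756 kJ
  ΔH_2 = 624 − 756 = −132 kJ
ΔH_1 − ΔH_2 = −1126 kJ, so reaction 1 has the more negative ΔH; |ΔH_1 − ΔH_2| = 1126 kJ.

Reaction 1, by 1126 kJ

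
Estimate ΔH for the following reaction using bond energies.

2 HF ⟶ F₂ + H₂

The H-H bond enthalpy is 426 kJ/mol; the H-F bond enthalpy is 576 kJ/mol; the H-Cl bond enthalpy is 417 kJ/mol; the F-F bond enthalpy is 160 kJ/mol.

ΔH ≈ +566 kJ

Bonds broken (reactants):
  H-F: 2 × 576 = 1152
  Σ(broken) = 1152 kJ
Bonds formed (products):
  F-F: 1 × 160 = 160
  H-H: 1 × 426 = 426
  Σ(formed) = 586 kJ
ΔH = Σ(broken) − Σ(formed) = 1152 − 586 = +566 kJ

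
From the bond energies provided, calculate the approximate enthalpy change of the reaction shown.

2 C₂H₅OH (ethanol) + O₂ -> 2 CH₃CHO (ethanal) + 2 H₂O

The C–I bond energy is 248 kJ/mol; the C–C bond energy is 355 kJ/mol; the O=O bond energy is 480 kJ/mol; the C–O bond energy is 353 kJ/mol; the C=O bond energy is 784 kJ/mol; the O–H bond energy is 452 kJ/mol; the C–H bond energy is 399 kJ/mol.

Bonds broken (reactants):
  C–C: 2 × 355 = 710
  C–H: 10 × 399 = 3990
  C–O: 2 × 353 = 706
  O–H: 2 × 452 = 904
  O=O: 1 × 480 = 480
  Σ(broken) = 6790 kJ
Bonds formed (products):
  C–C: 2 × 355 = 710
  C–H: 8 × 399 = 3192
  C=O: 2 × 784 = 1568
  O–H: 4 × 452 = 1808
  Σ(formed) = 7278 kJ
ΔH = Σ(broken) − Σ(formed) = 6790 − 7278 = −488 kJ

ΔH ≈ −488 kJ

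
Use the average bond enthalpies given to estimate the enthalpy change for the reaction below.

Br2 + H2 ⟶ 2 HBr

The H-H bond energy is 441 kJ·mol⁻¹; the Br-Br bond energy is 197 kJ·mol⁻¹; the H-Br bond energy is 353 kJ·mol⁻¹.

Bonds broken (reactants):
  Br-Br: 1 × 197 = 197
  H-H: 1 × 441 = 441
  Σ(broken) = 638 kJ
Bonds formed (products):
  H-Br: 2 × 353 = 706
  Σ(formed) = 706 kJ
ΔH = Σ(broken) − Σ(formed) = 638 − 706 = −68 kJ

ΔH ≈ −68 kJ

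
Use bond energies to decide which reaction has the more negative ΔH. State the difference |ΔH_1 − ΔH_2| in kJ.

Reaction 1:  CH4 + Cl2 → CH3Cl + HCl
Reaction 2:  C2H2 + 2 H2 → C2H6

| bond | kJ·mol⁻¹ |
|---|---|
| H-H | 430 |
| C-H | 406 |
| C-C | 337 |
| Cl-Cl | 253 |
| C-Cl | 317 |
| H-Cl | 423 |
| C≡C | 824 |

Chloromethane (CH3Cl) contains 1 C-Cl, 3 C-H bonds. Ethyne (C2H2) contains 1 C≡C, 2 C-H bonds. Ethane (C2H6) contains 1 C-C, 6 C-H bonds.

Reaction 2, by 196 kJ

Reaction 1:
  Bonds broken (reactants):
    C-H: 4 × 406 = 1624
    Cl-Cl: 1 × 253 = 253
    Σ(broken) = 1877 kJ
  Bonds formed (products):
    C-Cl: 1 × 317 = 317
    C-H: 3 × 406 = 1218
    H-Cl: 1 × 423 = 423
    Σ(formed) = 1958 kJ
  ΔH_1 = 1877 − 1958 = −81 kJ
Reaction 2:
  Bonds broken (reactants):
    C≡C: 1 × 824 = 824
    C-H: 2 × 406 = 812
    H-H: 2 × 430 = 860
    Σ(broken) = 2496 kJ
  Bonds formed (products):
    C-C: 1 × 337 = 337
    C-H: 6 × 406 = 2436
    Σ(formed) = 2773 kJ
  ΔH_2 = 2496 − 2773 = −277 kJ
ΔH_1 − ΔH_2 = +196 kJ, so reaction 2 has the more negative ΔH; |ΔH_1 − ΔH_2| = 196 kJ.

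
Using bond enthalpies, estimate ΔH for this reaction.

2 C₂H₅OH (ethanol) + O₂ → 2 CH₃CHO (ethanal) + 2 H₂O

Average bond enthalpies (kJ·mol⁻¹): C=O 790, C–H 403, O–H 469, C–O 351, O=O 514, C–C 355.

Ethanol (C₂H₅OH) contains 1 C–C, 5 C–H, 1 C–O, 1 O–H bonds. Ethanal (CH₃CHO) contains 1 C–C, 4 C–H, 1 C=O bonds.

Bonds broken (reactants):
  C–C: 2 × 355 = 710
  C–H: 10 × 403 = 4030
  C–O: 2 × 351 = 702
  O–H: 2 × 469 = 938
  O=O: 1 × 514 = 514
  Σ(broken) = 6894 kJ
Bonds formed (products):
  C–C: 2 × 355 = 710
  C–H: 8 × 403 = 3224
  C=O: 2 × 790 = 1580
  O–H: 4 × 469 = 1876
  Σ(formed) = 7390 kJ
ΔH = Σ(broken) − Σ(formed) = 6894 − 7390 = −496 kJ

ΔH ≈ −496 kJ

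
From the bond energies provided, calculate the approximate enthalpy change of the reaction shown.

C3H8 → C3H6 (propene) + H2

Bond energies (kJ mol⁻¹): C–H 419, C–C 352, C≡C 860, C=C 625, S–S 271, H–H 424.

ΔH ≈ +141 kJ

Bonds broken (reactants):
  C–C: 2 × 352 = 704
  C–H: 8 × 419 = 3352
  Σ(broken) = 4056 kJ
Bonds formed (products):
  C–C: 1 × 352 = 352
  C–H: 6 × 419 = 2514
  C=C: 1 × 625 = 625
  H–H: 1 × 424 = 424
  Σ(formed) = 3915 kJ
ΔH = Σ(broken) − Σ(formed) = 4056 − 3915 = +141 kJ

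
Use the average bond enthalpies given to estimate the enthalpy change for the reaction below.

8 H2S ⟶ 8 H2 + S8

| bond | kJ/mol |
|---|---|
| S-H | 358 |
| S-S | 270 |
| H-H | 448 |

ΔH ≈ −16 kJ

Bonds broken (reactants):
  S-H: 16 × 358 = 5728
  Σ(broken) = 5728 kJ
Bonds formed (products):
  H-H: 8 × 448 = 3584
  S-S: 8 × 270 = 2160
  Σ(formed) = 5744 kJ
ΔH = Σ(broken) − Σ(formed) = 5728 − 5744 = −16 kJ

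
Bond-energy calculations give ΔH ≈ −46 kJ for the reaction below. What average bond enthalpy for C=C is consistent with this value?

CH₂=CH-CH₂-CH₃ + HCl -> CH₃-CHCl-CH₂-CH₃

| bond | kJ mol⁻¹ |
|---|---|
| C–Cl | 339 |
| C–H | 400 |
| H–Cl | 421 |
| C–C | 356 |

D(C=C) ≈ 628 kJ/mol

Let D be the C=C bond energy.
Σ(broken) = 2×356 + 8×400 + 1×D + 1×421 = 4333 + D
Σ(formed) = 3×356 + 1×339 + 9×400 = 5007
ΔH = Σ(broken) − Σ(formed) = (4333 + D) − (5007) = −674 + D
Setting this equal to −46 kJ gives D = 628 kJ/mol.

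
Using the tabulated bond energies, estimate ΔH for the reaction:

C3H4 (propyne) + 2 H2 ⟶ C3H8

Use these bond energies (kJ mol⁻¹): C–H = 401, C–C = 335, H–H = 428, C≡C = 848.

Bonds broken (reactants):
  C≡C: 1 × 848 = 848
  C–C: 1 × 335 = 335
  C–H: 4 × 401 = 1604
  H–H: 2 × 428 = 856
  Σ(broken) = 3643 kJ
Bonds formed (products):
  C–C: 2 × 335 = 670
  C–H: 8 × 401 = 3208
  Σ(formed) = 3878 kJ
ΔH = Σ(broken) − Σ(formed) = 3643 − 3878 = −235 kJ

ΔH ≈ −235 kJ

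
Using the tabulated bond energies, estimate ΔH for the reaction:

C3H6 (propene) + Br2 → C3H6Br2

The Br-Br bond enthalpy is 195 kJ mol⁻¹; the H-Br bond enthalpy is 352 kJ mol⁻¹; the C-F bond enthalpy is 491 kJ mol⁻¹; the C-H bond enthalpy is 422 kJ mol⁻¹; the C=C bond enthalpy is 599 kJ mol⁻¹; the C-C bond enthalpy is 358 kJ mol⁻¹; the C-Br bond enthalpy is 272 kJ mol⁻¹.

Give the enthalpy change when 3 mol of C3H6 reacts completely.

Bonds broken (reactants):
  Br-Br: 1 × 195 = 195
  C-C: 1 × 358 = 358
  C-H: 6 × 422 = 2532
  C=C: 1 × 599 = 599
  Σ(broken) = 3684 kJ
Bonds formed (products):
  C-Br: 2 × 272 = 544
  C-C: 2 × 358 = 716
  C-H: 6 × 422 = 2532
  Σ(formed) = 3792 kJ
ΔH = Σ(broken) − Σ(formed) = 3684 − 3792 = −108 kJ
For 3× the reaction as written: 3 × (−108) = −324 kJ

ΔH = −324 kJ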